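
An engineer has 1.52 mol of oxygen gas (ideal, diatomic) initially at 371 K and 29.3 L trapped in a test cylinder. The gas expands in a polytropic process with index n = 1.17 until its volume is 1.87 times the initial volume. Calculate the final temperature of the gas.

P₁ = nRT₁/V₁ = 1.52×8.314×371/29.3 = 160 kPa.
Polytropic n=1.17: T₂ = T₁(V₁/V₂)^(n−1) = 371×(0.535)^0.17 = 334 K; P₂ = P₁(V₁/V₂)^n = 76.9 kPa.

334 K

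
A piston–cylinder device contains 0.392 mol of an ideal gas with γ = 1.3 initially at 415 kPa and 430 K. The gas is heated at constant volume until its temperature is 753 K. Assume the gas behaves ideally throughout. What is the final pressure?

727 kPa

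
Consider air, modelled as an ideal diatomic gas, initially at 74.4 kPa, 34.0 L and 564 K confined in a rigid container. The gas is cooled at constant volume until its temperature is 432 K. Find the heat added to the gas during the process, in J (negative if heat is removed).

-1480 J

n = P₁V₁/(RT₁) = 74.4×34.0/(8.314×564) = 0.539 mol.
Isochoric: V stays 34.0 L; P/T = const ⇒ T₂ = 432 K, P₂ = 57.0 kPa.
W = 0 (no volume change).
ΔU = nCvΔT = 0.539×20.8×(432−564) = -1480 J.
Q = ΔU = -1480 J.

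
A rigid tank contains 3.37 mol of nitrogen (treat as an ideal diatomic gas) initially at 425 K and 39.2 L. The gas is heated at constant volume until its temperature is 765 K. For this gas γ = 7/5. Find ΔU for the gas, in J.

23800 J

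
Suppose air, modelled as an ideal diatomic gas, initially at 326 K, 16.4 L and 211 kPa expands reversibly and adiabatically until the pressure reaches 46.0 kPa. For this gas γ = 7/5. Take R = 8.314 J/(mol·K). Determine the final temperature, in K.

211 K

Adiabatic: T₂/T₁ = (P₂/P₁)^((γ−1)/γ) ⇒ T₂ = 326×(0.218)^0.286 = 211 K; V₂ = 48.7 L.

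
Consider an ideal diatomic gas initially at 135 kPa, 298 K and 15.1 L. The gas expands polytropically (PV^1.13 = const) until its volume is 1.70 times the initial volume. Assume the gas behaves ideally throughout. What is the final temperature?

Polytropic n=1.13: T₂ = T₁(V₁/V₂)^(n−1) = 298×(0.588)^0.13 = 278 K; P₂ = P₁(V₁/V₂)^n = 74.1 kPa.

278 K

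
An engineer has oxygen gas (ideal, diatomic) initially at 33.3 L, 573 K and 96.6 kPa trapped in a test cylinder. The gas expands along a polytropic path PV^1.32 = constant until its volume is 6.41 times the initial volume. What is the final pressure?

8.32 kPa

Polytropic n=1.32: T₂ = T₁(V₁/V₂)^(n−1) = 573×(0.156)^0.32 = 316 K; P₂ = P₁(V₁/V₂)^n = 8.32 kPa.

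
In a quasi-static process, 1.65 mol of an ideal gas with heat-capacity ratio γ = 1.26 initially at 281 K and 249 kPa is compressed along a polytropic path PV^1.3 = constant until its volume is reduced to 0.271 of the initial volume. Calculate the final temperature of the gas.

416 K

V₁ = nRT₁/P₁ = 1.65×8.314×281/249 = 15.5 L.
Polytropic n=1.3: T₂ = T₁(V₁/V₂)^(n−1) = 281×(3.69)^0.30 = 416 K; P₂ = P₁(V₁/V₂)^n = 1360 kPa.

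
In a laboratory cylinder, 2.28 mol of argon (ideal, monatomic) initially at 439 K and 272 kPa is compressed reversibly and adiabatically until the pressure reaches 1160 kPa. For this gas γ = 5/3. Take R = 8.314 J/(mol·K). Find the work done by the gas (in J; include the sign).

V₁ = nRT₁/P₁ = 2.28×8.314×439/272 = 30.6 L.
Adiabatic: T₂/T₁ = (P₂/P₁)^((γ−1)/γ) ⇒ T₂ = 439×(4.26)^0.400 = 784 K; V₂ = 12.8 L.
ΔU = nCvΔT = 2.28×12.5×(784−439) = 9820 J.
Q = 0 for an adiabatic process, so W = −ΔU = -9820 J.

-9820 J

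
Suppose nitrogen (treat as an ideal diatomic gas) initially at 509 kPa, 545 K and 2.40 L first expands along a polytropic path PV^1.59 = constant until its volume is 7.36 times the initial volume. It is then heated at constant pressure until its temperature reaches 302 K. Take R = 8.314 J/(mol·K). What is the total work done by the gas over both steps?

1730 J

n = P₁V₁/(RT₁) = 509×2.40/(8.314×545) = 0.270 mol.
Step 1 — Polytropic n=1.59: T₂ = T₁(V₁/V₂)^(n−1) = 545×(0.136)^0.59 = 168 K; P₂ = P₁(V₁/V₂)^n = 21.3 kPa.
W = (P₁V₁−P₂V₂)/(n−1) = (509×2.40−21.3×17.7)/0.59 = 1430 J.
ΔU = nCvΔT = 0.270×20.8×(168−545) = -2110 J.
Q = ΔU + W = -681 J.
State after step 1: P = 21.3 kPa, V = 17.7 L, T = 168 K.
Step 2 — Isobaric: P stays 21.3 kPa; V/T = const ⇒ T₂ = 302 K, V₂ = 31.8 L.
W = PΔV = 21.3×(31.8−17.7) kPa·L = 301 J.
ΔU = nCvΔT = 0.270×20.8×(302−168) = 752 J.
Q = ΔU + W = nCpΔT = 1050 J.
Net over both steps: W = 1730 J, Q = 372 J, ΔU = -1360 J.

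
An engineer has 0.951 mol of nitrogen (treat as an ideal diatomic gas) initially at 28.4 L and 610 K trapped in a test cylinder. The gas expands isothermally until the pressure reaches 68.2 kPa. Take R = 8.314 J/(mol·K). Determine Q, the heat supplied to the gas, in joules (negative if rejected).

4400 J

P₁ = nRT₁/V₁ = 0.951×8.314×610/28.4 = 170 kPa.
Isothermal: T stays 610 K; PV = const ⇒ V₂ = 70.7 L, P₂ = 68.2 kPa.
ΔU = 0 (ideal gas, T constant).
W = nRT ln(V₂/V₁) = 0.951×8.314×610×ln(2.49) = 4400 J.
Q = ΔU + W = 4400 J.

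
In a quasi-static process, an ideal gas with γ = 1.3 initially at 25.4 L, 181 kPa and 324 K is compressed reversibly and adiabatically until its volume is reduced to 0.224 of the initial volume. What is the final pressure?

1270 kPa

Adiabatic: TV^(γ−1) = const ⇒ T₂ = 324×(4.46)^0.300 = 508 K; PV^γ = const ⇒ P₂ = 1270 kPa.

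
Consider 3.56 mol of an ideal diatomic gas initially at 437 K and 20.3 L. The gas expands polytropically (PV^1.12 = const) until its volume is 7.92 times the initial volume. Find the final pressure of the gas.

62.8 kPa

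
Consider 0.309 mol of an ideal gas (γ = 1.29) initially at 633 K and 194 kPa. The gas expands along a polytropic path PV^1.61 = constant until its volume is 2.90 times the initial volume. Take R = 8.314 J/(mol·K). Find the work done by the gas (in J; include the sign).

V₁ = nRT₁/P₁ = 0.309×8.314×633/194 = 8.38 L.
Polytropic n=1.61: T₂ = T₁(V₁/V₂)^(n−1) = 633×(0.345)^0.61 = 331 K; P₂ = P₁(V₁/V₂)^n = 34.9 kPa.
W = (P₁V₁−P₂V₂)/(n−1) = (194×8.38−34.9×24.3)/0.61 = 1270 J.

1270 J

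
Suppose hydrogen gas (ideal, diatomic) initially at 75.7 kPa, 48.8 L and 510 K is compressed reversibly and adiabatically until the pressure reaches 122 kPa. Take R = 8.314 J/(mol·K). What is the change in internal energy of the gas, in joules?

n = P₁V₁/(RT₁) = 75.7×48.8/(8.314×510) = 0.871 mol.
Adiabatic: T₂/T₁ = (P₂/P₁)^((γ−1)/γ) ⇒ T₂ = 510×(1.61)^0.286 = 585 K; V₂ = 34.7 L.
For an ideal gas ΔU = nCvΔT with Cv = (5/2)R = 20.8 J/(mol·K).
ΔU = 0.871×20.8×(585−510) = 1350 J.

1350 J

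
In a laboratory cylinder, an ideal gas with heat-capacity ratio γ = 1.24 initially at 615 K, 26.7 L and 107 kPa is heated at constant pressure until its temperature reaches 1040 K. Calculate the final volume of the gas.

45.2 L

Isobaric: P stays 107 kPa; V/T = const ⇒ T₂ = 1040 K, V₂ = 45.2 L.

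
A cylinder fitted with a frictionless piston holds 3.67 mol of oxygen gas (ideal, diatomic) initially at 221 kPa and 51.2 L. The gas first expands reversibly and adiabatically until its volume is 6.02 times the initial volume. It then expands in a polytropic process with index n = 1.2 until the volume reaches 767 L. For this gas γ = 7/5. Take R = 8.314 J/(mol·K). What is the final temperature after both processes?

T₁ = P₁V₁/(nR) = 221×51.2/(3.67×8.314) = 371 K.
Step 1 — Adiabatic: TV^(γ−1) = const ⇒ T₂ = 371×(0.166)^0.400 = 181 K; PV^γ = const ⇒ P₂ = 17.9 kPa.
ΔU = nCvΔT = 3.67×20.8×(181−371) = -14500 J.
Q = 0 for an adiabatic process, so W = −ΔU = 14500 J.
State after step 1: P = 17.9 kPa, V = 308 L, T = 181 K.
Step 2 — Polytropic n=1.2: T₂ = T₁(V₁/V₂)^(n−1) = 181×(0.402)^0.20 = 151 K; P₂ = P₁(V₁/V₂)^n = 6.00 kPa.
W = (P₁V₁−P₂V₂)/(n−1) = (17.9×308−6.00×767)/0.20 = 4600 J.
ΔU = nCvΔT = 3.67×20.8×(151−181) = -2300 J.
Q = ΔU + W = 2300 J.
Net over both steps: W = 19100 J, Q = 2300 J, ΔU = -16800 J.

151 K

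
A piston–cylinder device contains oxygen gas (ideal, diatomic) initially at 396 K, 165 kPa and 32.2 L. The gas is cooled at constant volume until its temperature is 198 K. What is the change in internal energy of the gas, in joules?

-6640 J

n = P₁V₁/(RT₁) = 165×32.2/(8.314×396) = 1.61 mol.
Isochoric: V stays 32.2 L; P/T = const ⇒ T₂ = 198 K, P₂ = 82.5 kPa.
For an ideal gas ΔU = nCvΔT with Cv = (5/2)R = 20.8 J/(mol·K).
ΔU = 1.61×20.8×(198−396) = -6640 J.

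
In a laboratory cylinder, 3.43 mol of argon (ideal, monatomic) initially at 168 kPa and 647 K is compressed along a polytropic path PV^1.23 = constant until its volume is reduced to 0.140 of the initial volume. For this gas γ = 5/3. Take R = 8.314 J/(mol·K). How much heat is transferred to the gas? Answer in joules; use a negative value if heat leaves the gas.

V₁ = nRT₁/P₁ = 3.43×8.314×647/168 = 110 L.
Polytropic n=1.23: T₂ = T₁(V₁/V₂)^(n−1) = 647×(7.14)^0.23 = 1020 K; P₂ = P₁(V₁/V₂)^n = 1890 kPa.
W = (P₁V₁−P₂V₂)/(n−1) = (168×110−1890×15.4)/0.23 = -45900 J.
ΔU = nCvΔT = 3.43×12.5×(1020−647) = 15800 J.
Q = ΔU + W = -30000 J.

-30000 J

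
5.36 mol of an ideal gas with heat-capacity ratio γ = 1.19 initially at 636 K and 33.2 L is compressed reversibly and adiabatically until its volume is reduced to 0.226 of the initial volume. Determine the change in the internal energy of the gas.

P₁ = nRT₁/V₁ = 5.36×8.314×636/33.2 = 854 kPa.
Adiabatic: TV^(γ−1) = const ⇒ T₂ = 636×(4.42)^0.190 = 844 K; PV^γ = const ⇒ P₂ = 5010 kPa.
For an ideal gas ΔU = nCvΔT with Cv = R/(γ−1) = 43.8 J/(mol·K).
ΔU = 5.36×43.8×(844−636) = 48700 J.

48700 J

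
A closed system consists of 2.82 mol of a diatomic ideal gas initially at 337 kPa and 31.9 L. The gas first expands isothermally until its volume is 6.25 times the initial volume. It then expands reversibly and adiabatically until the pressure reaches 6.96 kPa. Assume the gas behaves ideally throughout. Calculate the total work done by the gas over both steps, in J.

31600 J

T₁ = P₁V₁/(nR) = 337×31.9/(2.82×8.314) = 459 K.
Step 1 — Isothermal: T stays 459 K; PV = const ⇒ V₂ = 199 L, P₂ = 53.9 kPa.
ΔU = 0 (ideal gas, T constant).
W = nRT ln(V₂/V₁) = 2.82×8.314×459×ln(6.25) = 19700 J.
Q = ΔU + W = 19700 J.
State after step 1: P = 53.9 kPa, V = 199 L, T = 459 K.
Step 2 — Adiabatic: T₂/T₁ = (P₂/P₁)^((γ−1)/γ) ⇒ T₂ = 459×(0.129)^0.286 = 255 K; V₂ = 861 L.
ΔU = nCvΔT = 2.82×20.8×(255−459) = -11900 J.
Q = 0 for an adiabatic process, so W = −ΔU = 11900 J.
Net over both steps: W = 31600 J, Q = 19700 J, ΔU = -11900 J.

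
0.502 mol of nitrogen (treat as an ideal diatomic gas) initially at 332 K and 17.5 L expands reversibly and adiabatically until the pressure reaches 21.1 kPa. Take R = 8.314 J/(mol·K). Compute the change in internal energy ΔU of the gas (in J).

-1090 J

P₁ = nRT₁/V₁ = 0.502×8.314×332/17.5 = 79.2 kPa.
Adiabatic: T₂/T₁ = (P₂/P₁)^((γ−1)/γ) ⇒ T₂ = 332×(0.266)^0.286 = 228 K; V₂ = 45.0 L.
For an ideal gas ΔU = nCvΔT with Cv = (5/2)R = 20.8 J/(mol·K).
ΔU = 0.502×20.8×(228−332) = -1090 J.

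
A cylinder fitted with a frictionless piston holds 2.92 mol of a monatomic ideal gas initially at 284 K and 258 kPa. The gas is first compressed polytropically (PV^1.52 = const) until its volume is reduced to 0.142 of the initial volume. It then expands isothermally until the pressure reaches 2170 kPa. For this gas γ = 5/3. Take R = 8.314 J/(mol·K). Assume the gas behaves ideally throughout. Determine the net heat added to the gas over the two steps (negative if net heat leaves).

10800 J

V₁ = nRT₁/P₁ = 2.92×8.314×284/258 = 26.7 L.
Step 1 — Polytropic n=1.52: T₂ = T₁(V₁/V₂)^(n−1) = 284×(7.04)^0.52 = 784 K; P₂ = P₁(V₁/V₂)^n = 5010 kPa.
W = (P₁V₁−P₂V₂)/(n−1) = (258×26.7−5010×3.79)/0.52 = -23300 J.
ΔU = nCvΔT = 2.92×12.5×(784−284) = 18200 J.
Q = ΔU + W = -5130 J.
State after step 1: P = 5010 kPa, V = 3.79 L, T = 784 K.
Step 2 — Isothermal: T stays 784 K; PV = const ⇒ V₂ = 8.77 L, P₂ = 2170 kPa.
ΔU = 0 (ideal gas, T constant).
W = nRT ln(V₂/V₁) = 2.92×8.314×784×ln(2.31) = 15900 J.
Q = ΔU + W = 15900 J.
Net over both steps: W = -7400 J, Q = 10800 J, ΔU = 18200 J.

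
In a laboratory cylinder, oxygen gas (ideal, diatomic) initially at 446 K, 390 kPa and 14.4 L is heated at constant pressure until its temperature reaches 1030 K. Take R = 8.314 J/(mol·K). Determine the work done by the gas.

n = P₁V₁/(RT₁) = 390×14.4/(8.314×446) = 1.51 mol.
Isobaric: P stays 390 kPa; V/T = const ⇒ T₂ = 1030 K, V₂ = 33.3 L.
W = PΔV = 390×(33.3−14.4) kPa·L = 7350 J.

7350 J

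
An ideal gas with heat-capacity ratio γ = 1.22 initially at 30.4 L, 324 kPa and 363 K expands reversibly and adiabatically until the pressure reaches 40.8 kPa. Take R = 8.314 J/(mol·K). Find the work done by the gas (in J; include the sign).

n = P₁V₁/(RT₁) = 324×30.4/(8.314×363) = 3.26 mol.
Adiabatic: T₂/T₁ = (P₂/P₁)^((γ−1)/γ) ⇒ T₂ = 363×(0.126)^0.180 = 250 K; V₂ = 166 L.
ΔU = nCvΔT = 3.26×37.8×(250−363) = -14000 J.
Q = 0 for an adiabatic process, so W = −ΔU = 14000 J.

14000 J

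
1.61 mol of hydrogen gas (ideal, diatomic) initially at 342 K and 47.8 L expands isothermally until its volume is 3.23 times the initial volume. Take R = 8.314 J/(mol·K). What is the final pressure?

P₁ = nRT₁/V₁ = 1.61×8.314×342/47.8 = 95.8 kPa.
Isothermal: T stays 342 K; PV = const ⇒ V₂ = 154 L, P₂ = 29.7 kPa.

29.7 kPa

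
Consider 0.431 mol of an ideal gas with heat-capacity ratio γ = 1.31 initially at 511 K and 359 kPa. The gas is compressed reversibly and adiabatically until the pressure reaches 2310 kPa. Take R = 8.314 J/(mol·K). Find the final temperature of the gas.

V₁ = nRT₁/P₁ = 0.431×8.314×511/359 = 5.10 L.
Adiabatic: T₂/T₁ = (P₂/P₁)^((γ−1)/γ) ⇒ T₂ = 511×(6.43)^0.237 = 794 K; V₂ = 1.23 L.

794 K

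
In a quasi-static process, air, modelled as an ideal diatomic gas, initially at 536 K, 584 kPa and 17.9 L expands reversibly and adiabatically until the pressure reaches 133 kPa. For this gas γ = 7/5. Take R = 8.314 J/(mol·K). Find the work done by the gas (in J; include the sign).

9010 J

n = P₁V₁/(RT₁) = 584×17.9/(8.314×536) = 2.35 mol.
Adiabatic: T₂/T₁ = (P₂/P₁)^((γ−1)/γ) ⇒ T₂ = 536×(0.228)^0.286 = 351 K; V₂ = 51.5 L.
ΔU = nCvΔT = 2.35×20.8×(351−536) = -9010 J.
Q = 0 for an adiabatic process, so W = −ΔU = 9010 J.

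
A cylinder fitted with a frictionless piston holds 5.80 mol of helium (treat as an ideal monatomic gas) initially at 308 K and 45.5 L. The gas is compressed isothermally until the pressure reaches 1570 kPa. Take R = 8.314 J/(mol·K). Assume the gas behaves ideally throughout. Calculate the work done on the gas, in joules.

23300 J

P₁ = nRT₁/V₁ = 5.80×8.314×308/45.5 = 326 kPa.
Isothermal: T stays 308 K; PV = const ⇒ V₂ = 9.46 L, P₂ = 1570 kPa.
W = nRT ln(V₂/V₁) = 5.80×8.314×308×ln(0.208) = -23300 J.
Work done on the gas = −W_by = 23300 J.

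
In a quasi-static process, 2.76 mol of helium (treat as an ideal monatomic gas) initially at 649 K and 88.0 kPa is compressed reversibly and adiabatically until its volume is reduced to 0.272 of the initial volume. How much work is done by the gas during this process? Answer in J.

-30900 J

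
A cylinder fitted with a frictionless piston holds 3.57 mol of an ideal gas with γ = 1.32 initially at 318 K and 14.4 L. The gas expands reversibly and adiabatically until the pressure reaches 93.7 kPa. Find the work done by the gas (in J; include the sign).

11100 J

P₁ = nRT₁/V₁ = 3.57×8.314×318/14.4 = 655 kPa.
Adiabatic: T₂/T₁ = (P₂/P₁)^((γ−1)/γ) ⇒ T₂ = 318×(0.143)^0.242 = 198 K; V₂ = 62.9 L.
ΔU = nCvΔT = 3.57×26.0×(198−318) = -11100 J.
Q = 0 for an adiabatic process, so W = −ΔU = 11100 J.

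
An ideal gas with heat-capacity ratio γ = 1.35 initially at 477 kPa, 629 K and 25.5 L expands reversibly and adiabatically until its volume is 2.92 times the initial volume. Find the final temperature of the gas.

432 K

Adiabatic: TV^(γ−1) = const ⇒ T₂ = 629×(0.342)^0.350 = 432 K; PV^γ = const ⇒ P₂ = 112 kPa.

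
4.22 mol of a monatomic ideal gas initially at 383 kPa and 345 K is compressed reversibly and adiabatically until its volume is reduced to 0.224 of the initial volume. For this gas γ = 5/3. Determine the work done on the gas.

31100 J

V₁ = nRT₁/P₁ = 4.22×8.314×345/383 = 31.6 L.
Adiabatic: TV^(γ−1) = const ⇒ T₂ = 345×(4.46)^0.667 = 935 K; PV^γ = const ⇒ P₂ = 4640 kPa.
ΔU = nCvΔT = 4.22×12.5×(935−345) = 31100 J.
Q = 0 for an adiabatic process, so W = −ΔU = -31100 J.
Work done on the gas = −W_by = 31100 J.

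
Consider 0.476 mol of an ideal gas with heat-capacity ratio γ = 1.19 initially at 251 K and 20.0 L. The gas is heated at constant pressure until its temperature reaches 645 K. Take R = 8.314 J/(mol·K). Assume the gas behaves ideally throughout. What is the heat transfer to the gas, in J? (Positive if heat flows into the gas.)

9770 J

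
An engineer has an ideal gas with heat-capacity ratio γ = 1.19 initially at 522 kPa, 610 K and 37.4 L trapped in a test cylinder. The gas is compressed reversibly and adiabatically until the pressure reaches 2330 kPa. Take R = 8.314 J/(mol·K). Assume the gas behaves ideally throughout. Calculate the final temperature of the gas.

Adiabatic: T₂/T₁ = (P₂/P₁)^((γ−1)/γ) ⇒ T₂ = 610×(4.46)^0.160 = 775 K; V₂ = 10.6 L.

775 K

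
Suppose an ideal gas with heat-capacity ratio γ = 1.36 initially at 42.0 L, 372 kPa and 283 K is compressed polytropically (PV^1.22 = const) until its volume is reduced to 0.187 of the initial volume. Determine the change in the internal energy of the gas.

n = P₁V₁/(RT₁) = 372×42.0/(8.314×283) = 6.64 mol.
Polytropic n=1.22: T₂ = T₁(V₁/V₂)^(n−1) = 283×(5.35)^0.22 = 409 K; P₂ = P₁(V₁/V₂)^n = 2880 kPa.
For an ideal gas ΔU = nCvΔT with Cv = R/(γ−1) = 23.1 J/(mol·K).
ΔU = 6.64×23.1×(409−283) = 19400 J.

19400 J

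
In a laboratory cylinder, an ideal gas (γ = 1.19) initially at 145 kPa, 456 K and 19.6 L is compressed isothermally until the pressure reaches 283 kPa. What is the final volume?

10.0 L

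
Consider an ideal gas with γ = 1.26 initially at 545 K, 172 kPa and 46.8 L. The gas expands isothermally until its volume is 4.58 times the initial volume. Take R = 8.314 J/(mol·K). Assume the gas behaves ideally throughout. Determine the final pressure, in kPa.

37.6 kPa

Isothermal: T stays 545 K; PV = const ⇒ V₂ = 214 L, P₂ = 37.6 kPa.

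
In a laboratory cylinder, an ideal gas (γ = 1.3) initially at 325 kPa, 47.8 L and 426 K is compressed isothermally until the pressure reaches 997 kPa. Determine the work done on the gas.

n = P₁V₁/(RT₁) = 325×47.8/(8.314×426) = 4.39 mol.
Isothermal: T stays 426 K; PV = const ⇒ V₂ = 15.6 L, P₂ = 997 kPa.
W = nRT ln(V₂/V₁) = 4.39×8.314×426×ln(0.326) = -17400 J.
Work done on the gas = −W_by = 17400 J.

17400 J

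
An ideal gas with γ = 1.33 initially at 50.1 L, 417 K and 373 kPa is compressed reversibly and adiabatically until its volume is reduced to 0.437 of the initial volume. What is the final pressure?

Adiabatic: TV^(γ−1) = const ⇒ T₂ = 417×(2.29)^0.330 = 548 K; PV^γ = const ⇒ P₂ = 1120 kPa.

1120 kPa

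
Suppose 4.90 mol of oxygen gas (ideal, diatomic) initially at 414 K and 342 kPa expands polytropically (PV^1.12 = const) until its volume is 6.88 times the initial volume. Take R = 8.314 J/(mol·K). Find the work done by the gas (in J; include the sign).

29000 J

V₁ = nRT₁/P₁ = 4.90×8.314×414/342 = 49.3 L.
Polytropic n=1.12: T₂ = T₁(V₁/V₂)^(n−1) = 414×(0.145)^0.12 = 328 K; P₂ = P₁(V₁/V₂)^n = 39.4 kPa.
W = (P₁V₁−P₂V₂)/(n−1) = (342×49.3−39.4×339)/0.12 = 29000 J.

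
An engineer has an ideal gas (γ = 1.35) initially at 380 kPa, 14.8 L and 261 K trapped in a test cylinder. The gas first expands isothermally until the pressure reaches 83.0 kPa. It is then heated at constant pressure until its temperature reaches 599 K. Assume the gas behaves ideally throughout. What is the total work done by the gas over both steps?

15800 J

n = P₁V₁/(RT₁) = 380×14.8/(8.314×261) = 2.59 mol.
Step 1 — Isothermal: T stays 261 K; PV = const ⇒ V₂ = 67.8 L, P₂ = 83.0 kPa.
ΔU = 0 (ideal gas, T constant).
W = nRT ln(V₂/V₁) = 2.59×8.314×261×ln(4.58) = 8560 J.
Q = ΔU + W = 8560 J.
State after step 1: P = 83.0 kPa, V = 67.8 L, T = 261 K.
Step 2 — Isobaric: P stays 83.0 kPa; V/T = const ⇒ T₂ = 599 K, V₂ = 156 L.
W = PΔV = 83.0×(156−67.8) kPa·L = 7280 J.
ΔU = nCvΔT = 2.59×23.8×(599−261) = 20800 J.
Q = ΔU + W = nCpΔT = 28100 J.
Net over both steps: W = 15800 J, Q = 36600 J, ΔU = 20800 J.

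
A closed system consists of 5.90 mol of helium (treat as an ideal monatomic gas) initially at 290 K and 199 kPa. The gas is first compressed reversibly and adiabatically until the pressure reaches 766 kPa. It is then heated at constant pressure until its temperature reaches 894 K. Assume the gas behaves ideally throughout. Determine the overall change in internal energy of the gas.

V₁ = nRT₁/P₁ = 5.90×8.314×290/199 = 71.5 L.
Step 1 — Adiabatic: T₂/T₁ = (P₂/P₁)^((γ−1)/γ) ⇒ T₂ = 290×(3.85)^0.400 = 497 K; V₂ = 31.8 L.
ΔU = nCvΔT = 5.90×12.5×(497−290) = 15200 J.
Q = 0 for an adiabatic process, so W = −ΔU = -15200 J.
State after step 1: P = 766 kPa, V = 31.8 L, T = 497 K.
Step 2 — Isobaric: P stays 766 kPa; V/T = const ⇒ T₂ = 894 K, V₂ = 57.2 L.
W = PΔV = 766×(57.2−31.8) kPa·L = 19500 J.
ΔU = nCvΔT = 5.90×12.5×(894−497) = 29200 J.
Q = ΔU + W = nCpΔT = 48700 J.
Net over both steps: W = 4220 J, Q = 48700 J, ΔU = 44400 J.

44400 J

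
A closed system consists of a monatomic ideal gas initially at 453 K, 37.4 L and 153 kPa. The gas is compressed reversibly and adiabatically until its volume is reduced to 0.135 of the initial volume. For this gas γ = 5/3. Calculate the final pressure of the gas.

Adiabatic: TV^(γ−1) = const ⇒ T₂ = 453×(7.41)^0.667 = 1720 K; PV^γ = const ⇒ P₂ = 4310 kPa.

4310 kPa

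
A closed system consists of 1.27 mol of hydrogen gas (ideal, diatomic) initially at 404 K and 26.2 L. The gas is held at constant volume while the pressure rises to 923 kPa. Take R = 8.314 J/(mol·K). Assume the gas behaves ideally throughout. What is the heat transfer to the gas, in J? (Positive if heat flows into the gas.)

P₁ = nRT₁/V₁ = 1.27×8.314×404/26.2 = 163 kPa.
Isochoric: V stays 26.2 L; P/T = const ⇒ T₂ = 2290 K, P₂ = 923 kPa.
W = 0 (no volume change).
ΔU = nCvΔT = 1.27×20.8×(2290−404) = 49800 J.
Q = ΔU = 49800 J.

49800 J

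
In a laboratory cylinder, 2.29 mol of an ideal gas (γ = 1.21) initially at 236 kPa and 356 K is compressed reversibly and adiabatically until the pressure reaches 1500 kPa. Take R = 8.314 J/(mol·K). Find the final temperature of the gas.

V₁ = nRT₁/P₁ = 2.29×8.314×356/236 = 28.7 L.
Adiabatic: T₂/T₁ = (P₂/P₁)^((γ−1)/γ) ⇒ T₂ = 356×(6.36)^0.174 = 491 K; V₂ = 6.23 L.

491 K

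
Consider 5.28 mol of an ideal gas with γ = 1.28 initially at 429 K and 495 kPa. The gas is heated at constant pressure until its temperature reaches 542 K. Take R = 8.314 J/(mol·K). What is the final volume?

48.1 L

V₁ = nRT₁/P₁ = 5.28×8.314×429/495 = 38.0 L.
Isobaric: P stays 495 kPa; V/T = const ⇒ T₂ = 542 K, V₂ = 48.1 L.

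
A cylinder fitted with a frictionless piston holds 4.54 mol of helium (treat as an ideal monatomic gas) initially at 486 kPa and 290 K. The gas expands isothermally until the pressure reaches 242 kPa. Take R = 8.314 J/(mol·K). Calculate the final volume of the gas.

V₁ = nRT₁/P₁ = 4.54×8.314×290/486 = 22.5 L.
Isothermal: T stays 290 K; PV = const ⇒ V₂ = 45.2 L, P₂ = 242 kPa.

45.2 L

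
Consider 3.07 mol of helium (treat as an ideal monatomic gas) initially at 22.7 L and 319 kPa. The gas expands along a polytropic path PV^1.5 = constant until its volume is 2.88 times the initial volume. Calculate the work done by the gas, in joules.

5950 J

T₁ = P₁V₁/(nR) = 319×22.7/(3.07×8.314) = 284 K.
Polytropic n=1.5: T₂ = T₁(V₁/V₂)^(n−1) = 284×(0.347)^0.50 = 167 K; P₂ = P₁(V₁/V₂)^n = 65.3 kPa.
W = (P₁V₁−P₂V₂)/(n−1) = (319×22.7−65.3×65.4)/0.50 = 5950 J.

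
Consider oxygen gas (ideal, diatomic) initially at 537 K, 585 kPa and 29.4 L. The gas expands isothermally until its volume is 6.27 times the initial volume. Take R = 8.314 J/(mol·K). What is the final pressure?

93.3 kPa

Isothermal: T stays 537 K; PV = const ⇒ V₂ = 184 L, P₂ = 93.3 kPa.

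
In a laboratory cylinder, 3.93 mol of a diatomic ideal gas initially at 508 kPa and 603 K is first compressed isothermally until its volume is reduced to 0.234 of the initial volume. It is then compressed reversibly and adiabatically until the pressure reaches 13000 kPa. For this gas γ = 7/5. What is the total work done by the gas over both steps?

-61500 J

V₁ = nRT₁/P₁ = 3.93×8.314×603/508 = 38.8 L.
Step 1 — Isothermal: T stays 603 K; PV = const ⇒ V₂ = 9.08 L, P₂ = 2170 kPa.
ΔU = 0 (ideal gas, T constant).
W = nRT ln(V₂/V₁) = 3.93×8.314×603×ln(0.234) = -28600 J.
Q = ΔU + W = -28600 J.
State after step 1: P = 2170 kPa, V = 9.08 L, T = 603 K.
Step 2 — Adiabatic: T₂/T₁ = (P₂/P₁)^((γ−1)/γ) ⇒ T₂ = 603×(5.99)^0.286 = 1010 K; V₂ = 2.53 L.
ΔU = nCvΔT = 3.93×20.8×(1010−603) = 32900 J.
Q = 0 for an adiabatic process, so W = −ΔU = -32900 J.
Net over both steps: W = -61500 J, Q = -28600 J, ΔU = 32900 J.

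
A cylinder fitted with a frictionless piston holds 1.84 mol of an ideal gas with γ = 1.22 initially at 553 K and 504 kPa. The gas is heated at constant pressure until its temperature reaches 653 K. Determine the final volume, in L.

V₁ = nRT₁/P₁ = 1.84×8.314×553/504 = 16.8 L.
Isobaric: P stays 504 kPa; V/T = const ⇒ T₂ = 653 K, V₂ = 19.8 L.

19.8 L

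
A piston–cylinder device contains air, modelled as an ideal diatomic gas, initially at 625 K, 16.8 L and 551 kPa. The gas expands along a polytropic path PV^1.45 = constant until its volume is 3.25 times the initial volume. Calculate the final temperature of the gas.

368 K

Polytropic n=1.45: T₂ = T₁(V₁/V₂)^(n−1) = 625×(0.308)^0.45 = 368 K; P₂ = P₁(V₁/V₂)^n = 99.8 kPa.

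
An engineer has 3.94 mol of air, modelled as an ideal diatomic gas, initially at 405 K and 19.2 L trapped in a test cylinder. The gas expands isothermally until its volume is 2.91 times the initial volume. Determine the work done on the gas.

P₁ = nRT₁/V₁ = 3.94×8.314×405/19.2 = 691 kPa.
Isothermal: T stays 405 K; PV = const ⇒ V₂ = 55.9 L, P₂ = 237 kPa.
W = nRT ln(V₂/V₁) = 3.94×8.314×405×ln(2.91) = 14200 J.
Work done on the gas = −W_by = -14200 J.

-14200 J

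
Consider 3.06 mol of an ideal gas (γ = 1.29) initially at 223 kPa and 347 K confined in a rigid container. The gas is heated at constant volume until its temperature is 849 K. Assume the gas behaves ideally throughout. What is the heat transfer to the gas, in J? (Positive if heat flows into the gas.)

44000 J

V₁ = nRT₁/P₁ = 3.06×8.314×347/223 = 39.6 L.
Isochoric: V stays 39.6 L; P/T = const ⇒ T₂ = 849 K, P₂ = 546 kPa.
W = 0 (no volume change).
ΔU = nCvΔT = 3.06×28.7×(849−347) = 44000 J.
Q = ΔU = 44000 J.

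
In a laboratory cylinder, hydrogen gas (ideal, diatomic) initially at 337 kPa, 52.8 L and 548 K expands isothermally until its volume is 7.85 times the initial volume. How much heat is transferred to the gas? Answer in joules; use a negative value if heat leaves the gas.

n = P₁V₁/(RT₁) = 337×52.8/(8.314×548) = 3.91 mol.
Isothermal: T stays 548 K; PV = const ⇒ V₂ = 414 L, P₂ = 42.9 kPa.
ΔU = 0 (ideal gas, T constant).
W = nRT ln(V₂/V₁) = 3.91×8.314×548×ln(7.85) = 36700 J.
Q = ΔU + W = 36700 J.

36700 J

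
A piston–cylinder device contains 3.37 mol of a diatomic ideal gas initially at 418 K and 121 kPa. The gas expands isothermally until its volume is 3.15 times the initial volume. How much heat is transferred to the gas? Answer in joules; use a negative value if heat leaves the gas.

13400 J

V₁ = nRT₁/P₁ = 3.37×8.314×418/121 = 96.8 L.
Isothermal: T stays 418 K; PV = const ⇒ V₂ = 305 L, P₂ = 38.4 kPa.
ΔU = 0 (ideal gas, T constant).
W = nRT ln(V₂/V₁) = 3.37×8.314×418×ln(3.15) = 13400 J.
Q = ΔU + W = 13400 J.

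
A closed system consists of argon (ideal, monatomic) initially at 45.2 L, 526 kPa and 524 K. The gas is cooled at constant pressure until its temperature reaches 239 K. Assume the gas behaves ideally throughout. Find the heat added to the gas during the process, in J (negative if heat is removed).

n = P₁V₁/(RT₁) = 526×45.2/(8.314×524) = 5.46 mol.
Isobaric: P stays 526 kPa; V/T = const ⇒ T₂ = 239 K, V₂ = 20.6 L.
W = PΔV = 526×(20.6−45.2) kPa·L = -12900 J.
ΔU = nCvΔT = 5.46×12.5×(239−524) = -19400 J.
Q = ΔU + W = nCpΔT = -32300 J.

-32300 J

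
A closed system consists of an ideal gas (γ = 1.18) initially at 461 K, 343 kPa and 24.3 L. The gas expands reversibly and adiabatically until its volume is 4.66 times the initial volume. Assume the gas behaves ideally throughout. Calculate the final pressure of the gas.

Adiabatic: TV^(γ−1) = const ⇒ T₂ = 461×(0.215)^0.180 = 349 K; PV^γ = const ⇒ P₂ = 55.8 kPa.

55.8 kPa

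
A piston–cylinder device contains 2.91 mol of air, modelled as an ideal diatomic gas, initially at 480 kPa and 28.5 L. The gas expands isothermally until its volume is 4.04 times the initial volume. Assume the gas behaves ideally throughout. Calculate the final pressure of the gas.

119 kPa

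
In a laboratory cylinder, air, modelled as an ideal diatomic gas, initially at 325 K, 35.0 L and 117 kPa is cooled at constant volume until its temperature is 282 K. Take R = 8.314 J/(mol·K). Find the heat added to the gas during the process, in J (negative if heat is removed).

-1350 J

n = P₁V₁/(RT₁) = 117×35.0/(8.314×325) = 1.52 mol.
Isochoric: V stays 35.0 L; P/T = const ⇒ T₂ = 282 K, P₂ = 102 kPa.
W = 0 (no volume change).
ΔU = nCvΔT = 1.52×20.8×(282−325) = -1350 J.
Q = ΔU = -1350 J.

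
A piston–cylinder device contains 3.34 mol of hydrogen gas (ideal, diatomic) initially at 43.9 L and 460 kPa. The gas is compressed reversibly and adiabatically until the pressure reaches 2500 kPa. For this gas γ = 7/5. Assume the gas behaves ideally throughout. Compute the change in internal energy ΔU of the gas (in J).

31400 J

T₁ = P₁V₁/(nR) = 460×43.9/(3.34×8.314) = 727 K.
Adiabatic: T₂/T₁ = (P₂/P₁)^((γ−1)/γ) ⇒ T₂ = 727×(5.43)^0.286 = 1180 K; V₂ = 13.1 L.
For an ideal gas ΔU = nCvΔT with Cv = (5/2)R = 20.8 J/(mol·K).
ΔU = 3.34×20.8×(1180−727) = 31400 J.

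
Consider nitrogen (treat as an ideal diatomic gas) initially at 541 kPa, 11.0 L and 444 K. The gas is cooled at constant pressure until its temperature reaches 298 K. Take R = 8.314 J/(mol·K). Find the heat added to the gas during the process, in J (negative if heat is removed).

n = P₁V₁/(RT₁) = 541×11.0/(8.314×444) = 1.61 mol.
Isobaric: P stays 541 kPa; V/T = const ⇒ T₂ = 298 K, V₂ = 7.38 L.
W = PΔV = 541×(7.38−11.0) kPa·L = -1960 J.
ΔU = nCvΔT = 1.61×20.8×(298−444) = -4890 J.
Q = ΔU + W = nCpΔT = -6850 J.

-6850 J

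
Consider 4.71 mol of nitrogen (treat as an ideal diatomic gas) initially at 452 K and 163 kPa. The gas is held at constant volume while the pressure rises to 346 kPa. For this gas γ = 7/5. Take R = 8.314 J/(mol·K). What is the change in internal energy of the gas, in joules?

49700 J

V₁ = nRT₁/P₁ = 4.71×8.314×452/163 = 109 L.
Isochoric: V stays 109 L; P/T = const ⇒ T₂ = 959 K, P₂ = 346 kPa.
For an ideal gas ΔU = nCvΔT with Cv = (5/2)R = 20.8 J/(mol·K).
ΔU = 4.71×20.8×(959−452) = 49700 J.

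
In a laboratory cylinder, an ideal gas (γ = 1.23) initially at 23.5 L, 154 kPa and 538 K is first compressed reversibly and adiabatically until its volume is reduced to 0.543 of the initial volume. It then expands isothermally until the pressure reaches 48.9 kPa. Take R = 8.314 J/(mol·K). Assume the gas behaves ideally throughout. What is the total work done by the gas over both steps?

5530 J

n = P₁V₁/(RT₁) = 154×23.5/(8.314×538) = 0.809 mol.
Step 1 — Adiabatic: TV^(γ−1) = const ⇒ T₂ = 538×(1.84)^0.230 = 619 K; PV^γ = const ⇒ P₂ = 326 kPa.
ΔU = nCvΔT = 0.809×36.1×(619−538) = 2370 J.
Q = 0 for an adiabatic process, so W = −ΔU = -2370 J.
State after step 1: P = 326 kPa, V = 12.8 L, T = 619 K.
Step 2 — Isothermal: T stays 619 K; PV = const ⇒ V₂ = 85.2 L, P₂ = 48.9 kPa.
ΔU = 0 (ideal gas, T constant).
W = nRT ln(V₂/V₁) = 0.809×8.314×619×ln(6.67) = 7910 J.
Q = ΔU + W = 7910 J.
Net over both steps: W = 5530 J, Q = 7910 J, ΔU = 2370 J.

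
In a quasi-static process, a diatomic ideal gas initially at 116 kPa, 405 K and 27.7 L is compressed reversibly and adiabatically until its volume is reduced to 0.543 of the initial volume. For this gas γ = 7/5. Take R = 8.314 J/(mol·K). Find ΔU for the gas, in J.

2220 J

n = P₁V₁/(RT₁) = 116×27.7/(8.314×405) = 0.954 mol.
Adiabatic: TV^(γ−1) = const ⇒ T₂ = 405×(1.84)^0.400 = 517 K; PV^γ = const ⇒ P₂ = 273 kPa.
For an ideal gas ΔU = nCvΔT with Cv = (5/2)R = 20.8 J/(mol·K).
ΔU = 0.954×20.8×(517−405) = 2220 J.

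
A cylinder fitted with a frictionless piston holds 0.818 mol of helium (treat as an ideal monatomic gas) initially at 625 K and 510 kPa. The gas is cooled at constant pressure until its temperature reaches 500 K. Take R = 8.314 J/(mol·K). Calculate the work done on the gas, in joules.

850 J

V₁ = nRT₁/P₁ = 0.818×8.314×625/510 = 8.33 L.
Isobaric: P stays 510 kPa; V/T = const ⇒ T₂ = 500 K, V₂ = 6.67 L.
W = PΔV = 510×(6.67−8.33) kPa·L = -850 J.
Work done on the gas = −W_by = 850 J.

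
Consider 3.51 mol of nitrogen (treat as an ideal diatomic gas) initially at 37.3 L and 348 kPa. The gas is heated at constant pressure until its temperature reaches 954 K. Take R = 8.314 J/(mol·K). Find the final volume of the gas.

80.0 L

T₁ = P₁V₁/(nR) = 348×37.3/(3.51×8.314) = 445 K.
Isobaric: P stays 348 kPa; V/T = const ⇒ T₂ = 954 K, V₂ = 80.0 L.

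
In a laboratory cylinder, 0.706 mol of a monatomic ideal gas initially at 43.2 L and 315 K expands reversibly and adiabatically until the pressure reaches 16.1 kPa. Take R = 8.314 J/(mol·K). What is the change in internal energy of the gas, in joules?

-898 J

P₁ = nRT₁/V₁ = 0.706×8.314×315/43.2 = 42.8 kPa.
Adiabatic: T₂/T₁ = (P₂/P₁)^((γ−1)/γ) ⇒ T₂ = 315×(0.376)^0.400 = 213 K; V₂ = 77.7 L.
For an ideal gas ΔU = nCvΔT with Cv = (3/2)R = 12.5 J/(mol·K).
ΔU = 0.706×12.5×(213−315) = -898 J.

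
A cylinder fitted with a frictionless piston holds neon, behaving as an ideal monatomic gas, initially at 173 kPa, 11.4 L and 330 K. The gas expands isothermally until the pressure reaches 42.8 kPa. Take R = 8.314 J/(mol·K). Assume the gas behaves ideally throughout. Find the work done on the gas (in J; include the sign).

n = P₁V₁/(RT₁) = 173×11.4/(8.314×330) = 0.719 mol.
Isothermal: T stays 330 K; PV = const ⇒ V₂ = 46.1 L, P₂ = 42.8 kPa.
W = nRT ln(V₂/V₁) = 0.719×8.314×330×ln(4.04) = 2750 J.
Work done on the gas = −W_by = -2750 J.

-2750 J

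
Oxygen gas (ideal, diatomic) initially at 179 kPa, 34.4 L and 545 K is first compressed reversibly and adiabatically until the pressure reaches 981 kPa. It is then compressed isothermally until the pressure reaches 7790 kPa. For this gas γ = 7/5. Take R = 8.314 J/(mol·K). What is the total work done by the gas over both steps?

n = P₁V₁/(RT₁) = 179×34.4/(8.314×545) = 1.36 mol.
Step 1 — Adiabatic: T₂/T₁ = (P₂/P₁)^((γ−1)/γ) ⇒ T₂ = 545×(5.48)^0.286 = 886 K; V₂ = 10.2 L.
ΔU = nCvΔT = 1.36×20.8×(886−545) = 9630 J.
Q = 0 for an adiabatic process, so W = −ΔU = -9630 J.
State after step 1: P = 981 kPa, V = 10.2 L, T = 886 K.
Step 2 — Isothermal: T stays 886 K; PV = const ⇒ V₂ = 1.29 L, P₂ = 7790 kPa.
ΔU = 0 (ideal gas, T constant).
W = nRT ln(V₂/V₁) = 1.36×8.314×886×ln(0.126) = -20700 J.
Q = ΔU + W = -20700 J.
Net over both steps: W = -30400 J, Q = -20700 J, ΔU = 9630 J.

-30400 J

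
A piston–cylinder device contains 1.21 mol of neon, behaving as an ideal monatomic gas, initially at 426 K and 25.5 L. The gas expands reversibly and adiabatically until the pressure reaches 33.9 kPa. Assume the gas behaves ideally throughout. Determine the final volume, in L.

P₁ = nRT₁/V₁ = 1.21×8.314×426/25.5 = 168 kPa.
Adiabatic: T₂/T₁ = (P₂/P₁)^((γ−1)/γ) ⇒ T₂ = 426×(0.202)^0.400 = 225 K; V₂ = 66.6 L.

66.6 L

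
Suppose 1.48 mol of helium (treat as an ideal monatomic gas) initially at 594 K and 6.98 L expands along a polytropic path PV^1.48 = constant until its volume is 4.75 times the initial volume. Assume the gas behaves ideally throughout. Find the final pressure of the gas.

104 kPa

P₁ = nRT₁/V₁ = 1.48×8.314×594/6.98 = 1050 kPa.
Polytropic n=1.48: T₂ = T₁(V₁/V₂)^(n−1) = 594×(0.211)^0.48 = 281 K; P₂ = P₁(V₁/V₂)^n = 104 kPa.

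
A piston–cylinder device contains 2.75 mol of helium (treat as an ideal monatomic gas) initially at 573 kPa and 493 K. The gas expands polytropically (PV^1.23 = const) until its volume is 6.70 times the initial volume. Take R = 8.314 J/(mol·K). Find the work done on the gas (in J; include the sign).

-17400 J

V₁ = nRT₁/P₁ = 2.75×8.314×493/573 = 19.7 L.
Polytropic n=1.23: T₂ = T₁(V₁/V₂)^(n−1) = 493×(0.149)^0.23 = 318 K; P₂ = P₁(V₁/V₂)^n = 55.2 kPa.
W = (P₁V₁−P₂V₂)/(n−1) = (573×19.7−55.2×132)/0.23 = 17400 J.
Work done on the gas = −W_by = -17400 J.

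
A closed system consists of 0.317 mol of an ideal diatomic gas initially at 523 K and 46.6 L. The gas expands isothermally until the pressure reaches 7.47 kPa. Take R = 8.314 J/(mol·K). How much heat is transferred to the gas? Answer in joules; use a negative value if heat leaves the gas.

1900 J

P₁ = nRT₁/V₁ = 0.317×8.314×523/46.6 = 29.6 kPa.
Isothermal: T stays 523 K; PV = const ⇒ V₂ = 185 L, P₂ = 7.47 kPa.
ΔU = 0 (ideal gas, T constant).
W = nRT ln(V₂/V₁) = 0.317×8.314×523×ln(3.96) = 1900 J.
Q = ΔU + W = 1900 J.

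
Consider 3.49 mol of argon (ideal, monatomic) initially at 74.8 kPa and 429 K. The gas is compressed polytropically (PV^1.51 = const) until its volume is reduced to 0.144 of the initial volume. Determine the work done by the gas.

V₁ = nRT₁/P₁ = 3.49×8.314×429/74.8 = 166 L.
Polytropic n=1.51: T₂ = T₁(V₁/V₂)^(n−1) = 429×(6.94)^0.51 = 1150 K; P₂ = P₁(V₁/V₂)^n = 1400 kPa.
W = (P₁V₁−P₂V₂)/(n−1) = (74.8×166−1400×24.0)/0.51 = -41200 J.

-41200 J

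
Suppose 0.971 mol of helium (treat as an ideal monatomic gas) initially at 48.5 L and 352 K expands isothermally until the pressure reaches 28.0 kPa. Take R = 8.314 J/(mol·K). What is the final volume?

101 L

P₁ = nRT₁/V₁ = 0.971×8.314×352/48.5 = 58.6 kPa.
Isothermal: T stays 352 K; PV = const ⇒ V₂ = 101 L, P₂ = 28.0 kPa.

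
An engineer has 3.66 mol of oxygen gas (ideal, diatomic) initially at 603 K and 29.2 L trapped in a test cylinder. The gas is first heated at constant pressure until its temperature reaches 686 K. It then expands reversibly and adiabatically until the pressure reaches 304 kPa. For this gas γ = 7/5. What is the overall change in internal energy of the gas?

P₁ = nRT₁/V₁ = 3.66×8.314×603/29.2 = 628 kPa.
Step 1 — Isobaric: P stays 628 kPa; V/T = const ⇒ T₂ = 686 K, V₂ = 33.2 L.
W = PΔV = 628×(33.2−29.2) kPa·L = 2530 J.
ΔU = nCvΔT = 3.66×20.8×(686−603) = 6310 J.
Q = ΔU + W = nCpΔT = 8840 J.
State after step 1: P = 628 kPa, V = 33.2 L, T = 686 K.
Step 2 — Adiabatic: T₂/T₁ = (P₂/P₁)^((γ−1)/γ) ⇒ T₂ = 686×(0.484)^0.286 = 557 K; V₂ = 55.8 L.
ΔU = nCvΔT = 3.66×20.8×(557−686) = -9780 J.
Q = 0 for an adiabatic process, so W = −ΔU = 9780 J.
Net over both steps: W = 12300 J, Q = 8840 J, ΔU = -3460 J.

-3460 J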